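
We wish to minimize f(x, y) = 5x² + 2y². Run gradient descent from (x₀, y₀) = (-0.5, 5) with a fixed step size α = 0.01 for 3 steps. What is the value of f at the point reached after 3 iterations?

∇f = (10x, 4y)
Step 1: at (-0.5, 5), ∇f = (-5, 20) → (-0.5, 5) − 0.01·(-5, 20) = (-0.45, 4.8)
Step 2: at (-0.45, 4.8), ∇f = (-4.5, 19.2) → (-0.45, 4.8) − 0.01·(-4.5, 19.2) = (-0.405, 4.608)
Step 3: at (-0.405, 4.608), ∇f = (-4.05, 18.432) → (-0.405, 4.608) − 0.01·(-4.05, 18.432) = (-0.3645, 4.42368)
f(-0.3645, 4.42368) = 39.8021907348

39.8021907348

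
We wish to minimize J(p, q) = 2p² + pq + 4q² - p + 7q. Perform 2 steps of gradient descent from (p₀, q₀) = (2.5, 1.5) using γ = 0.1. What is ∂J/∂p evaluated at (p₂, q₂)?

2.165

∇J = (4p + q - 1, p + 8q + 7)
Step 1: at (2.5, 1.5), ∇J = (10.5, 21.5) → (2.5, 1.5) − 0.1·(10.5, 21.5) = (1.45, -0.65)
Step 2: at (1.45, -0.65), ∇J = (4.15, 3.25) → (1.45, -0.65) − 0.1·(4.15, 3.25) = (1.035, -0.975)
∂J/∂p at (1.035, -0.975) = 2.165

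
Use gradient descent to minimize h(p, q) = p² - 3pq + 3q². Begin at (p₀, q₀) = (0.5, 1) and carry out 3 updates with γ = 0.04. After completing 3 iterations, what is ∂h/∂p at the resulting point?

-0.477952

∇h = (2p - 3q, -3p + 6q)
(p₁, q₁) = (0.5, 1) − 0.04·(-2, 4.5) = (0.58, 0.82)
(p₂, q₂) = (0.58, 0.82) − 0.04·(-1.3, 3.18) = (0.632, 0.6928)
(p₃, q₃) = (0.632, 0.6928) − 0.04·(-0.8144, 2.2608) = (0.664576, 0.602368)
∂h/∂p at (0.664576, 0.602368) = -0.477952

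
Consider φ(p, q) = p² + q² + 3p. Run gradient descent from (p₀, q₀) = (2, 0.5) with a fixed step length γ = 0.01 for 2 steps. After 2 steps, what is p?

1.8614

∇φ = (2p + 3, 2q)
(p₁, q₁) = (2, 0.5) − 0.01·(7, 1) = (1.93, 0.49)
(p₂, q₂) = (1.93, 0.49) − 0.01·(6.86, 0.98) = (1.8614, 0.4802)
p = 1.8614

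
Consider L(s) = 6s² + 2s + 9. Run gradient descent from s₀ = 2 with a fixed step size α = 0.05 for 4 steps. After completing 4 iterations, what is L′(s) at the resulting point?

L′(s) = 12s + 2
Step 1: L′(2) = 26; s₁ = 2 − 0.05·26 = 0.7
Step 2: L′(0.7) = 10.4; s₂ = 0.7 − 0.05·10.4 = 0.18
Step 3: L′(0.18) = 4.16; s₃ = 0.18 − 0.05·4.16 = -0.028
Step 4: L′(-0.028) = 1.664; s₄ = -0.028 − 0.05·1.664 = -0.1112
L′(s) at (-0.1112) = 0.6656

0.6656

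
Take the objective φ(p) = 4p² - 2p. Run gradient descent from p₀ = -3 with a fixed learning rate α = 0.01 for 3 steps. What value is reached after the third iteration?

φ′(p) = 8p - 2
Step 1: φ′(-3) = -26; p₁ = -3 − 0.01·(-26) = -2.74
Step 2: φ′(-2.74) = -23.92; p₂ = -2.74 − 0.01·(-23.92) = -2.5008
Step 3: φ′(-2.5008) = -22.0064; p₃ = -2.5008 − 0.01·(-22.0064) = -2.280736

-2.280736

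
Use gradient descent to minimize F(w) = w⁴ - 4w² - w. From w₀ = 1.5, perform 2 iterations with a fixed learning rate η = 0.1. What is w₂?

F′(w) = 4w³ - 8w - 1
Step 1: F′(1.5) = 0.5; w₁ = 1.5 − 0.1·0.5 = 1.45
Step 2: F′(1.45) = -0.4055; w₂ = 1.45 − 0.1·(-0.4055) = 1.49055

1.49055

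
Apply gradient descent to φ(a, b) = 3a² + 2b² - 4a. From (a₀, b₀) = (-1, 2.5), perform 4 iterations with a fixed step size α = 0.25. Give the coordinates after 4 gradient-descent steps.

(0.5625, 0)

∇φ = (6a - 4, 4b)
(a₁, b₁) = (-1, 2.5) − 0.25·(-10, 10) = (1.5, 0)
(a₂, b₂) = (1.5, 0) − 0.25·(5, 0) = (0.25, 0)
(a₃, b₃) = (0.25, 0) − 0.25·(-2.5, 0) = (0.875, 0)
(a₄, b₄) = (0.875, 0) − 0.25·(1.25, 0) = (0.5625, 0)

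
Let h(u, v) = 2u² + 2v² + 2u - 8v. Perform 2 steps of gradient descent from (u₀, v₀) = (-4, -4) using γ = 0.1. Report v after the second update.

-0.16

∇h = (4u + 2, 4v - 8)
Step 1: at (-4, -4), ∇h = (-14, -24) → (-4, -4) − 0.1·(-14, -24) = (-2.6, -1.6)
Step 2: at (-2.6, -1.6), ∇h = (-8.4, -14.4) → (-2.6, -1.6) − 0.1·(-8.4, -14.4) = (-1.76, -0.16)
v = -0.16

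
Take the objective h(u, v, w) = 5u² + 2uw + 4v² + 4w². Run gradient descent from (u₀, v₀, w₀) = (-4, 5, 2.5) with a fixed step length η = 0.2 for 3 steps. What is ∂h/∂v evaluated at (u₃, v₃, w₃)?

∇h = (10u + 2w, 8v, 2u + 8w)
Step 1: at (-4, 5, 2.5), ∇h = (-35, 40, 12) → (-4, 5, 2.5) − 0.2·(-35, 40, 12) = (3, -3, 0.1)
Step 2: at (3, -3, 0.1), ∇h = (30.2, -24, 6.8) → (3, -3, 0.1) − 0.2·(30.2, -24, 6.8) = (-3.04, 1.8, -1.26)
Step 3: at (-3.04, 1.8, -1.26), ∇h = (-32.92, 14.4, -16.16) → (-3.04, 1.8, -1.26) − 0.2·(-32.92, 14.4, -16.16) = (3.544, -1.08, 1.972)
∂h/∂v at (3.544, -1.08, 1.972) = -8.64

-8.64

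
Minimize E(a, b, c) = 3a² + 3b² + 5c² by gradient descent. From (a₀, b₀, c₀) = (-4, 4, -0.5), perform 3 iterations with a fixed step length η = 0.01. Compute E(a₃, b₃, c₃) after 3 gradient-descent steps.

66.891800231376

∇E = (6a, 6b, 10c)
(a₁, b₁, c₁) = (-4, 4, -0.5) − 0.01·(-24, 24, -5) = (-3.76, 3.76, -0.45)
(a₂, b₂, c₂) = (-3.76, 3.76, -0.45) − 0.01·(-22.56, 22.56, -4.5) = (-3.5344, 3.5344, -0.405)
(a₃, b₃, c₃) = (-3.5344, 3.5344, -0.405) − 0.01·(-21.2064, 21.2064, -4.05) = (-3.322336, 3.322336, -0.3645)
E(-3.322336, 3.322336, -0.3645) = 66.891800231376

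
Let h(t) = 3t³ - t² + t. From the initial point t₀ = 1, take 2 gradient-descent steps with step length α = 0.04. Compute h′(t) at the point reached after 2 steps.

h′(t) = 9t² - 2t + 1
Step 1: h′(1) = 8; t₁ = 1 − 0.04·8 = 0.68
Step 2: h′(0.68) = 3.8016; t₂ = 0.68 − 0.04·3.8016 = 0.527936
h′(t) at (0.527936) = 2.452575780864

2.452575780864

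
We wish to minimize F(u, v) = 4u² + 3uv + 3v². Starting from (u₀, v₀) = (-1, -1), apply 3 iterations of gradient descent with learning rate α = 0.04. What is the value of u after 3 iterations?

∇F = (8u + 3v, 3u + 6v)
(u₁, v₁) = (-1, -1) − 0.04·(-11, -9) = (-0.56, -0.64)
(u₂, v₂) = (-0.56, -0.64) − 0.04·(-6.4, -5.52) = (-0.304, -0.4192)
(u₃, v₃) = (-0.304, -0.4192) − 0.04·(-3.6896, -3.4272) = (-0.156416, -0.282112)
u = -0.156416

-0.156416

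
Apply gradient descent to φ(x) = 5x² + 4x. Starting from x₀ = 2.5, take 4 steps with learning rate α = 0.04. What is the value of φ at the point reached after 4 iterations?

φ′(x) = 10x + 4
x₁ = 2.5 − 0.04·29 = 1.34
x₂ = 1.34 − 0.04·17.4 = 0.644
x₃ = 0.644 − 0.04·10.44 = 0.2264
x₄ = 0.2264 − 0.04·6.264 = -0.02416
φ(-0.02416) = -0.093721472

-0.093721472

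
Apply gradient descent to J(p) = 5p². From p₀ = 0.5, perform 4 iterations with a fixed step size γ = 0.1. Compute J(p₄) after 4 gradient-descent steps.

J′(p) = 10p
p₁ = 0.5 − 0.1·5 = 0
p₂ = 0 − 0.1·0 = 0
p₃ = 0 − 0.1·0 = 0
p₄ = 0 − 0.1·0 = 0
J(0) = 0

0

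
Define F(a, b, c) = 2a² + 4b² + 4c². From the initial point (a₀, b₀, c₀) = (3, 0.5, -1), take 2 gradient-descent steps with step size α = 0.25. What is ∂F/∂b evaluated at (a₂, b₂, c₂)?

4

∇F = (4a, 8b, 8c)
(a₁, b₁, c₁) = (3, 0.5, -1) − 0.25·(12, 4, -8) = (0, -0.5, 1)
(a₂, b₂, c₂) = (0, -0.5, 1) − 0.25·(0, -4, 8) = (0, 0.5, -1)
∂F/∂b at (0, 0.5, -1) = 4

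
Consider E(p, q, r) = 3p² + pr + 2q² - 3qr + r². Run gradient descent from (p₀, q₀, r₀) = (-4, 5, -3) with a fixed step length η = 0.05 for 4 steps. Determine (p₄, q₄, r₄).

(-0.817025, 1.4888, 0.0388125)

∇E = (6p + r, 4q - 3r, p - 3q + 2r)
Step 1: at (-4, 5, -3), ∇E = (-27, 29, -25) → (-4, 5, -3) − 0.05·(-27, 29, -25) = (-2.65, 3.55, -1.75)
Step 2: at (-2.65, 3.55, -1.75), ∇E = (-17.65, 19.45, -16.8) → (-2.65, 3.55, -1.75) − 0.05·(-17.65, 19.45, -16.8) = (-1.7675, 2.5775, -0.91)
Step 3: at (-1.7675, 2.5775, -0.91), ∇E = (-11.515, 13.04, -11.32) → (-1.7675, 2.5775, -0.91) − 0.05·(-11.515, 13.04, -11.32) = (-1.19175, 1.9255, -0.344)
Step 4: at (-1.19175, 1.9255, -0.344), ∇E = (-7.4945, 8.734, -7.65625) → (-1.19175, 1.9255, -0.344) − 0.05·(-7.4945, 8.734, -7.65625) = (-0.817025, 1.4888, 0.0388125)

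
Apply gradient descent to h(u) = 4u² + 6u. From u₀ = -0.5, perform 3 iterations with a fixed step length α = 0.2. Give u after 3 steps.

h′(u) = 8u + 6
u₁ = -0.5 − 0.2·2 = -0.9
u₂ = -0.9 − 0.2·(-1.2) = -0.66
u₃ = -0.66 − 0.2·0.72 = -0.804

-0.804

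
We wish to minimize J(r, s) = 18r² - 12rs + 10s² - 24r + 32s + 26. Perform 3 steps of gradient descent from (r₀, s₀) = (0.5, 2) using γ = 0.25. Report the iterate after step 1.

(8, -14.5)

∇J = (36r - 12s - 24, -12r + 20s + 32)
(r₁, s₁) = (0.5, 2) − 0.25·(-30, 66) = (8, -14.5)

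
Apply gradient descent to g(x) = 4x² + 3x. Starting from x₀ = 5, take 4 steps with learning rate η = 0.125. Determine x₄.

-0.375

g′(x) = 8x + 3
x₁ = 5 − 0.125·43 = -0.375
x₂ = -0.375 − 0.125·0 = -0.375
x₃ = -0.375 − 0.125·0 = -0.375
x₄ = -0.375 − 0.125·0 = -0.375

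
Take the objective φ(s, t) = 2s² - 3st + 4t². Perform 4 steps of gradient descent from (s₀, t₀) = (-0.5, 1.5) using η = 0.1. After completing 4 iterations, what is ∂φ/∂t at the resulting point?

0.10095

∇φ = (4s - 3t, -3s + 8t)
Step 1: at (-0.5, 1.5), ∇φ = (-6.5, 13.5) → (-0.5, 1.5) − 0.1·(-6.5, 13.5) = (0.15, 0.15)
Step 2: at (0.15, 0.15), ∇φ = (0.15, 0.75) → (0.15, 0.15) − 0.1·(0.15, 0.75) = (0.135, 0.075)
Step 3: at (0.135, 0.075), ∇φ = (0.315, 0.195) → (0.135, 0.075) − 0.1·(0.315, 0.195) = (0.1035, 0.0555)
Step 4: at (0.1035, 0.0555), ∇φ = (0.2475, 0.1335) → (0.1035, 0.0555) − 0.1·(0.2475, 0.1335) = (0.07875, 0.04215)
∂φ/∂t at (0.07875, 0.04215) = 0.10095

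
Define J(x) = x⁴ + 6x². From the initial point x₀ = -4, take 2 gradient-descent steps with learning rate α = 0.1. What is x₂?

-7365.1776

J′(x) = 4x³ + 12x
x₁ = -4 − 0.1·(-304) = 26.4
x₂ = 26.4 − 0.1·73915.776 = -7365.1776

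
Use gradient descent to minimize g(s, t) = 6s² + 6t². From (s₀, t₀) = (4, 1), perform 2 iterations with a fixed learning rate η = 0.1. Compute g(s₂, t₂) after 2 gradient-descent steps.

∇g = (12s, 12t)
Step 1: at (4, 1), ∇g = (48, 12) → (4, 1) − 0.1·(48, 12) = (-0.8, -0.2)
Step 2: at (-0.8, -0.2), ∇g = (-9.6, -2.4) → (-0.8, -0.2) − 0.1·(-9.6, -2.4) = (0.16, 0.04)
g(0.16, 0.04) = 0.1632

0.1632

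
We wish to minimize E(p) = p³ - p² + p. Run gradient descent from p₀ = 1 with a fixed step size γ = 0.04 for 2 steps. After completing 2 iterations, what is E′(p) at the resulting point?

E′(p) = 3p² - 2p + 1
p₁ = 1 − 0.04·2 = 0.92
p₂ = 0.92 − 0.04·1.6992 = 0.852032
E′(p) at (0.852032) = 1.473811587072

1.473811587072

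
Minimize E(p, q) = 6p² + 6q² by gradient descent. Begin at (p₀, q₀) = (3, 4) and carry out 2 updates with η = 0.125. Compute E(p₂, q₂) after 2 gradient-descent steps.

9.375

∇E = (12p, 12q)
Step 1: at (3, 4), ∇E = (36, 48) → (3, 4) − 0.125·(36, 48) = (-1.5, -2)
Step 2: at (-1.5, -2), ∇E = (-18, -24) → (-1.5, -2) − 0.125·(-18, -24) = (0.75, 1)
E(0.75, 1) = 9.375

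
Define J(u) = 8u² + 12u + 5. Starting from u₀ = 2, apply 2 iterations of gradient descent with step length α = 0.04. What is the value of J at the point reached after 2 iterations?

1.51616768

J′(u) = 16u + 12
Step 1: J′(2) = 44; u₁ = 2 − 0.04·44 = 0.24
Step 2: J′(0.24) = 15.84; u₂ = 0.24 − 0.04·15.84 = -0.3936
J(-0.3936) = 1.51616768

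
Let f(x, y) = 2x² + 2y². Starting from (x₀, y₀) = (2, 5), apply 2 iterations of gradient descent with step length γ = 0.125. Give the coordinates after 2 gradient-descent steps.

(0.5, 1.25)

∇f = (4x, 4y)
Step 1: at (2, 5), ∇f = (8, 20) → (2, 5) − 0.125·(8, 20) = (1, 2.5)
Step 2: at (1, 2.5), ∇f = (4, 10) → (1, 2.5) − 0.125·(4, 10) = (0.5, 1.25)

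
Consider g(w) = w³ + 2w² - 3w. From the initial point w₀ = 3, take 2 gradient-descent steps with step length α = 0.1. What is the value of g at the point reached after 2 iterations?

g′(w) = 3w² + 4w - 3
w₁ = 3 − 0.1·36 = -0.6
w₂ = -0.6 − 0.1·(-4.32) = -0.168
g(-0.168) = 0.555706368

0.555706368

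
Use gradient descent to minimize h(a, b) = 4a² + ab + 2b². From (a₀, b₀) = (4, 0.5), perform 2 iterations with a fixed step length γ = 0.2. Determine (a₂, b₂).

∇h = (8a + b, a + 4b)
Step 1: at (4, 0.5), ∇h = (32.5, 6) → (4, 0.5) − 0.2·(32.5, 6) = (-2.5, -0.7)
Step 2: at (-2.5, -0.7), ∇h = (-20.7, -5.3) → (-2.5, -0.7) − 0.2·(-20.7, -5.3) = (1.64, 0.36)

(1.64, 0.36)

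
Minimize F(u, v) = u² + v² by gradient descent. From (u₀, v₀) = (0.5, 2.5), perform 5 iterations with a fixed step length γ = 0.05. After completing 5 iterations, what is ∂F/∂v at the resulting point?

2.95245

∇F = (2u, 2v)
(u₁, v₁) = (0.5, 2.5) − 0.05·(1, 5) = (0.45, 2.25)
(u₂, v₂) = (0.45, 2.25) − 0.05·(0.9, 4.5) = (0.405, 2.025)
(u₃, v₃) = (0.405, 2.025) − 0.05·(0.81, 4.05) = (0.3645, 1.8225)
(u₄, v₄) = (0.3645, 1.8225) − 0.05·(0.729, 3.645) = (0.32805, 1.64025)
(u₅, v₅) = (0.32805, 1.64025) − 0.05·(0.6561, 3.2805) = (0.295245, 1.476225)
∂F/∂v at (0.295245, 1.476225) = 2.95245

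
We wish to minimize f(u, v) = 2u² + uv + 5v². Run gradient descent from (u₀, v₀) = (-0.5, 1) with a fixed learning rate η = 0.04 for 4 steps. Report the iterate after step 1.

(-0.46, 0.62)

∇f = (4u + v, u + 10v)
Step 1: at (-0.5, 1), ∇f = (-1, 9.5) → (-0.5, 1) − 0.04·(-1, 9.5) = (-0.46, 0.62)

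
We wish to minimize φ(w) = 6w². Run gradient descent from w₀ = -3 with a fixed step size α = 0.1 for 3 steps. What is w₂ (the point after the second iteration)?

-0.12

φ′(w) = 12w
Step 1: φ′(-3) = -36; w₁ = -3 − 0.1·(-36) = 0.6
Step 2: φ′(0.6) = 7.2; w₂ = 0.6 − 0.1·7.2 = -0.12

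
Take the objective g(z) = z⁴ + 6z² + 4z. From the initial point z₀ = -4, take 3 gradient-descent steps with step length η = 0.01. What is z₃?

-0.78714112

g′(z) = 4z³ + 12z + 4
z₁ = -4 − 0.01·(-300) = -1
z₂ = -1 − 0.01·(-12) = -0.88
z₃ = -0.88 − 0.01·(-9.285888) = -0.78714112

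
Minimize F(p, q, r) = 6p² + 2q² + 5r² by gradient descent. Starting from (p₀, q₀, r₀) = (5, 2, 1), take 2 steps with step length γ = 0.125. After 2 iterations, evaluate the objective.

∇F = (12p, 4q, 10r)
(p₁, q₁, r₁) = (5, 2, 1) − 0.125·(60, 8, 10) = (-2.5, 1, -0.25)
(p₂, q₂, r₂) = (-2.5, 1, -0.25) − 0.125·(-30, 4, -2.5) = (1.25, 0.5, 0.0625)
F(1.25, 0.5, 0.0625) = 9.89453125

9.89453125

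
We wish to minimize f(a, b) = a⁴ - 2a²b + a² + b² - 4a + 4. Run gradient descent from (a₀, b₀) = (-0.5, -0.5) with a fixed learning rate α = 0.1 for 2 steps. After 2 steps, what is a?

∇f = (4a³ - 4ab + 2a - 4, -2a² + 2b)
Step 1: at (-0.5, -0.5), ∇f = (-6.5, -1.5) → (-0.5, -0.5) − 0.1·(-6.5, -1.5) = (0.15, -0.35)
Step 2: at (0.15, -0.35), ∇f = (-3.4765, -0.745) → (0.15, -0.35) − 0.1·(-3.4765, -0.745) = (0.49765, -0.2755)
a = 0.49765

0.49765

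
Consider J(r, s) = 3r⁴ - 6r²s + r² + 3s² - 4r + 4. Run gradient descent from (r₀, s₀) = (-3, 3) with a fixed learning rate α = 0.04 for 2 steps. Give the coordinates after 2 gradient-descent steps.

∇J = (12r³ - 12rs + 2r - 4, -6r² + 6s)
Step 1: at (-3, 3), ∇J = (-226, -36) → (-3, 3) − 0.04·(-226, -36) = (6.04, 4.44)
Step 2: at (6.04, 4.44), ∇J = (2330.455168, -192.2496) → (6.04, 4.44) − 0.04·(2330.455168, -192.2496) = (-87.17820672, 12.129984)

(-87.17820672, 12.129984)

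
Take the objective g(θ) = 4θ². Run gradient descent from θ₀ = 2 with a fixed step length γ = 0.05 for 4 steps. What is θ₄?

g′(θ) = 8θ
θ₁ = 2 − 0.05·16 = 1.2
θ₂ = 1.2 − 0.05·9.6 = 0.72
θ₃ = 0.72 − 0.05·5.76 = 0.432
θ₄ = 0.432 − 0.05·3.456 = 0.2592

0.2592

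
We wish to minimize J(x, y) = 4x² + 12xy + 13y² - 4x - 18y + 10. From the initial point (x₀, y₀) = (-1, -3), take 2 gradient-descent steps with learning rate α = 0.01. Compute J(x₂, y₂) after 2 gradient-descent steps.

∇J = (8x + 12y - 4, 12x + 26y - 18)
(x₁, y₁) = (-1, -3) − 0.01·(-48, -108) = (-0.52, -1.92)
(x₂, y₂) = (-0.52, -1.92) − 0.01·(-31.2, -74.16) = (-0.208, -1.1784)
J(-0.208, -1.1784) = 53.20968768

53.20968768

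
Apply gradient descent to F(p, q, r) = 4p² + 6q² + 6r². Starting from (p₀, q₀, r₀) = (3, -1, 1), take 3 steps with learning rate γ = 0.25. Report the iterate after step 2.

∇F = (8p, 12q, 12r)
Step 1: at (3, -1, 1), ∇F = (24, -12, 12) → (3, -1, 1) − 0.25·(24, -12, 12) = (-3, 2, -2)
Step 2: at (-3, 2, -2), ∇F = (-24, 24, -24) → (-3, 2, -2) − 0.25·(-24, 24, -24) = (3, -4, 4)

(3, -4, 4)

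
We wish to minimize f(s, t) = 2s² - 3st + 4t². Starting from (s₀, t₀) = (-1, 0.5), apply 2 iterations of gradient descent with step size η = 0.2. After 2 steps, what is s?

-0.52

∇f = (4s - 3t, -3s + 8t)
Step 1: at (-1, 0.5), ∇f = (-5.5, 7) → (-1, 0.5) − 0.2·(-5.5, 7) = (0.1, -0.9)
Step 2: at (0.1, -0.9), ∇f = (3.1, -7.5) → (0.1, -0.9) − 0.2·(3.1, -7.5) = (-0.52, 0.6)
s = -0.52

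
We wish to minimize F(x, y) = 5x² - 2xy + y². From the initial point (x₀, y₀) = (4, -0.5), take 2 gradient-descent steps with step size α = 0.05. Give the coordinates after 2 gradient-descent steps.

(0.97, 0.15)

∇F = (10x - 2y, -2x + 2y)
Step 1: at (4, -0.5), ∇F = (41, -9) → (4, -0.5) − 0.05·(41, -9) = (1.95, -0.05)
Step 2: at (1.95, -0.05), ∇F = (19.6, -4) → (1.95, -0.05) − 0.05·(19.6, -4) = (0.97, 0.15)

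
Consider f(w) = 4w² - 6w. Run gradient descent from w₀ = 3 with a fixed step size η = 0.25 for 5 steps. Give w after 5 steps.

-1.5

f′(w) = 8w - 6
w₁ = 3 − 0.25·18 = -1.5
w₂ = -1.5 − 0.25·(-18) = 3
w₃ = 3 − 0.25·18 = -1.5
w₄ = -1.5 − 0.25·(-18) = 3
w₅ = 3 − 0.25·18 = -1.5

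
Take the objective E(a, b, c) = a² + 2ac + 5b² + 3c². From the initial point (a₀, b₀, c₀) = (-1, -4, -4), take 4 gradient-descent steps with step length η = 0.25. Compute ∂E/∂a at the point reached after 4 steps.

∇E = (2a + 2c, 10b, 2a + 6c)
(a₁, b₁, c₁) = (-1, -4, -4) − 0.25·(-10, -40, -26) = (1.5, 6, 2.5)
(a₂, b₂, c₂) = (1.5, 6, 2.5) − 0.25·(8, 60, 18) = (-0.5, -9, -2)
(a₃, b₃, c₃) = (-0.5, -9, -2) − 0.25·(-5, -90, -13) = (0.75, 13.5, 1.25)
(a₄, b₄, c₄) = (0.75, 13.5, 1.25) − 0.25·(4, 135, 9) = (-0.25, -20.25, -1)
∂E/∂a at (-0.25, -20.25, -1) = -2.5

-2.5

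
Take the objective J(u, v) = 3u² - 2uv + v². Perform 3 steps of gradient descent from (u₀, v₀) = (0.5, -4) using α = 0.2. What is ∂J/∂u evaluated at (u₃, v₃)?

-1.32

∇J = (6u - 2v, -2u + 2v)
Step 1: at (0.5, -4), ∇J = (11, -9) → (0.5, -4) − 0.2·(11, -9) = (-1.7, -2.2)
Step 2: at (-1.7, -2.2), ∇J = (-5.8, -1) → (-1.7, -2.2) − 0.2·(-5.8, -1) = (-0.54, -2)
Step 3: at (-0.54, -2), ∇J = (0.76, -2.92) → (-0.54, -2) − 0.2·(0.76, -2.92) = (-0.692, -1.416)
∂J/∂u at (-0.692, -1.416) = -1.32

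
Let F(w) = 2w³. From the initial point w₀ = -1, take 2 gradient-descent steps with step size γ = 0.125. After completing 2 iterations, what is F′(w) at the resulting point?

98.26318359375

F′(w) = 6w²
Step 1: F′(-1) = 6; w₁ = -1 − 0.125·6 = -1.75
Step 2: F′(-1.75) = 18.375; w₂ = -1.75 − 0.125·18.375 = -4.046875
F′(w) at (-4.046875) = 98.26318359375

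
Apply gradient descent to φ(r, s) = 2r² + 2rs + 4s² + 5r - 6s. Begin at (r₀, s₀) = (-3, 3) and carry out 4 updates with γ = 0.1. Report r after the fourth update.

∇φ = (4r + 2s + 5, 2r + 8s - 6)
Step 1: at (-3, 3), ∇φ = (-1, 12) → (-3, 3) − 0.1·(-1, 12) = (-2.9, 1.8)
Step 2: at (-2.9, 1.8), ∇φ = (-3, 2.6) → (-2.9, 1.8) − 0.1·(-3, 2.6) = (-2.6, 1.54)
Step 3: at (-2.6, 1.54), ∇φ = (-2.32, 1.12) → (-2.6, 1.54) − 0.1·(-2.32, 1.12) = (-2.368, 1.428)
Step 4: at (-2.368, 1.428), ∇φ = (-1.616, 0.688) → (-2.368, 1.428) − 0.1·(-1.616, 0.688) = (-2.2064, 1.3592)
r = -2.2064

-2.2064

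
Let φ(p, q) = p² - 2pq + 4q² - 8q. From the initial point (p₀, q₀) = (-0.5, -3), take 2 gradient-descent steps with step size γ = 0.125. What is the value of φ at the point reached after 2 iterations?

-2.39453125

∇φ = (2p - 2q, -2p + 8q - 8)
Step 1: at (-0.5, -3), ∇φ = (5, -31) → (-0.5, -3) − 0.125·(5, -31) = (-1.125, 0.875)
Step 2: at (-1.125, 0.875), ∇φ = (-4, 1.25) → (-1.125, 0.875) − 0.125·(-4, 1.25) = (-0.625, 0.71875)
φ(-0.625, 0.71875) = -2.39453125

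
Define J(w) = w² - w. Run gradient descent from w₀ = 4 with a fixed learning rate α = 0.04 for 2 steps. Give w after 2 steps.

3.4624

J′(w) = 2w - 1
w₁ = 4 − 0.04·7 = 3.72
w₂ = 3.72 − 0.04·6.44 = 3.4624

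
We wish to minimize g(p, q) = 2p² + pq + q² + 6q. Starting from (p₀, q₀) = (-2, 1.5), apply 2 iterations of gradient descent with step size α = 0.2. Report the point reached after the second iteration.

∇g = (4p + q, p + 2q + 6)
(p₁, q₁) = (-2, 1.5) − 0.2·(-6.5, 7) = (-0.7, 0.1)
(p₂, q₂) = (-0.7, 0.1) − 0.2·(-2.7, 5.5) = (-0.16, -1)

(-0.16, -1)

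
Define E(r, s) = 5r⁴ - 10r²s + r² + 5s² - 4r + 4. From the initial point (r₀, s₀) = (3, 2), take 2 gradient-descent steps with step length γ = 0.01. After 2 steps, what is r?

∇E = (20r³ - 20rs + 2r - 4, -10r² + 10s)
(r₁, s₁) = (3, 2) − 0.01·(422, -70) = (-1.22, 2.7)
(r₂, s₂) = (-1.22, 2.7) − 0.01·(23.12304, 12.116) = (-1.4512304, 2.57884)
r = -1.4512304

-1.4512304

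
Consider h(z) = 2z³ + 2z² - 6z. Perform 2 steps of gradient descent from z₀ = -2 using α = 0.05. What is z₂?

h′(z) = 6z² + 4z - 6
Step 1: h′(-2) = 10; z₁ = -2 − 0.05·10 = -2.5
Step 2: h′(-2.5) = 21.5; z₂ = -2.5 − 0.05·21.5 = -3.575

-3.575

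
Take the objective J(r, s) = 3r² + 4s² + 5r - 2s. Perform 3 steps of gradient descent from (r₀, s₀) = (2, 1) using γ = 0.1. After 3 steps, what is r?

-0.652

∇J = (6r + 5, 8s - 2)
(r₁, s₁) = (2, 1) − 0.1·(17, 6) = (0.3, 0.4)
(r₂, s₂) = (0.3, 0.4) − 0.1·(6.8, 1.2) = (-0.38, 0.28)
(r₃, s₃) = (-0.38, 0.28) − 0.1·(2.72, 0.24) = (-0.652, 0.256)
r = -0.652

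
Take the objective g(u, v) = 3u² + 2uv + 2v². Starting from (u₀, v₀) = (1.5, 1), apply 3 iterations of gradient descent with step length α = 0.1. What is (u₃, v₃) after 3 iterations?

∇g = (6u + 2v, 2u + 4v)
Step 1: at (1.5, 1), ∇g = (11, 7) → (1.5, 1) − 0.1·(11, 7) = (0.4, 0.3)
Step 2: at (0.4, 0.3), ∇g = (3, 2) → (0.4, 0.3) − 0.1·(3, 2) = (0.1, 0.1)
Step 3: at (0.1, 0.1), ∇g = (0.8, 0.6) → (0.1, 0.1) − 0.1·(0.8, 0.6) = (0.02, 0.04)

(0.02, 0.04)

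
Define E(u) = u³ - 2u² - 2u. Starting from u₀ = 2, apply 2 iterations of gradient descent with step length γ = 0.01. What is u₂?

E′(u) = 3u² - 4u - 2
Step 1: E′(2) = 2; u₁ = 2 − 0.01·2 = 1.98
Step 2: E′(1.98) = 1.8412; u₂ = 1.98 − 0.01·1.8412 = 1.961588

1.961588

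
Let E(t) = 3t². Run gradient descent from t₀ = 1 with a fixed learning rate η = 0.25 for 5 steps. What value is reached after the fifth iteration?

E′(t) = 6t
t₁ = 1 − 0.25·6 = -0.5
t₂ = -0.5 − 0.25·(-3) = 0.25
t₃ = 0.25 − 0.25·1.5 = -0.125
t₄ = -0.125 − 0.25·(-0.75) = 0.0625
t₅ = 0.0625 − 0.25·0.375 = -0.03125

-0.03125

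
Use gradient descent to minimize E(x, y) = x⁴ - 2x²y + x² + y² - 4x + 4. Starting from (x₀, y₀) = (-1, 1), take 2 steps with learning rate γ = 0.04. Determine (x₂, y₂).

∇E = (4x³ - 4xy + 2x - 4, -2x² + 2y)
(x₁, y₁) = (-1, 1) − 0.04·(-6, 0) = (-0.76, 1)
(x₂, y₂) = (-0.76, 1) − 0.04·(-4.235904, 0.8448) = (-0.59056384, 0.966208)

(-0.59056384, 0.966208)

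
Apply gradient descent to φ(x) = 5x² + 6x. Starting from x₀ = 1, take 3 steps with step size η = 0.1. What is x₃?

φ′(x) = 10x + 6
Step 1: φ′(1) = 16; x₁ = 1 − 0.1·16 = -0.6
Step 2: φ′(-0.6) = 0; x₂ = -0.6 − 0.1·0 = -0.6
Step 3: φ′(-0.6) = 0; x₃ = -0.6 − 0.1·0 = -0.6

-0.6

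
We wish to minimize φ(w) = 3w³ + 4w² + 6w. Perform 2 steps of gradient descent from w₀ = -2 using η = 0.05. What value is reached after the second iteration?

φ′(w) = 9w² + 8w + 6
Step 1: φ′(-2) = 26; w₁ = -2 − 0.05·26 = -3.3
Step 2: φ′(-3.3) = 77.61; w₂ = -3.3 − 0.05·77.61 = -7.1805

-7.1805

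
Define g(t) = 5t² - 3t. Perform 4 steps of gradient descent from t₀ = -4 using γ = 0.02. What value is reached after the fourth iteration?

g′(t) = 10t - 3
t₁ = -4 − 0.02·(-43) = -3.14
t₂ = -3.14 − 0.02·(-34.4) = -2.452
t₃ = -2.452 − 0.02·(-27.52) = -1.9016
t₄ = -1.9016 − 0.02·(-22.016) = -1.46128

-1.46128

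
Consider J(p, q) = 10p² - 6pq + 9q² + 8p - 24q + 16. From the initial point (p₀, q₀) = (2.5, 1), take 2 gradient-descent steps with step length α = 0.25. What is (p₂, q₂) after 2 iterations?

(49.375, -31.625)

∇J = (20p - 6q + 8, -6p + 18q - 24)
(p₁, q₁) = (2.5, 1) − 0.25·(52, -21) = (-10.5, 6.25)
(p₂, q₂) = (-10.5, 6.25) − 0.25·(-239.5, 151.5) = (49.375, -31.625)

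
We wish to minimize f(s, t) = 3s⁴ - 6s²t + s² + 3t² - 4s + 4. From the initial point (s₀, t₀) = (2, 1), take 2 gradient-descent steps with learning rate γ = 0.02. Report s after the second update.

∇f = (12s³ - 12st + 2s - 4, -6s² + 6t)
Step 1: at (2, 1), ∇f = (72, -18) → (2, 1) − 0.02·(72, -18) = (0.56, 1.36)
Step 2: at (0.56, 1.36), ∇f = (-9.911808, 6.2784) → (0.56, 1.36) − 0.02·(-9.911808, 6.2784) = (0.75823616, 1.234432)
s = 0.75823616

0.75823616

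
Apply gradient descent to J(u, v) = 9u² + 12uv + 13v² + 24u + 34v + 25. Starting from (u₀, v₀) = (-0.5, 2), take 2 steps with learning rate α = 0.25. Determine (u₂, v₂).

∇J = (18u + 12v + 24, 12u + 26v + 34)
Step 1: at (-0.5, 2), ∇J = (39, 80) → (-0.5, 2) − 0.25·(39, 80) = (-10.25, -18)
Step 2: at (-10.25, -18), ∇J = (-376.5, -557) → (-10.25, -18) − 0.25·(-376.5, -557) = (83.875, 121.25)

(83.875, 121.25)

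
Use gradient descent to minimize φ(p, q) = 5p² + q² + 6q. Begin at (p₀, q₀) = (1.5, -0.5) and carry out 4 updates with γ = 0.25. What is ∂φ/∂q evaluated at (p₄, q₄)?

∇φ = (10p, 2q + 6)
Step 1: at (1.5, -0.5), ∇φ = (15, 5) → (1.5, -0.5) − 0.25·(15, 5) = (-2.25, -1.75)
Step 2: at (-2.25, -1.75), ∇φ = (-22.5, 2.5) → (-2.25, -1.75) − 0.25·(-22.5, 2.5) = (3.375, -2.375)
Step 3: at (3.375, -2.375), ∇φ = (33.75, 1.25) → (3.375, -2.375) − 0.25·(33.75, 1.25) = (-5.0625, -2.6875)
Step 4: at (-5.0625, -2.6875), ∇φ = (-50.625, 0.625) → (-5.0625, -2.6875) − 0.25·(-50.625, 0.625) = (7.59375, -2.84375)
∂φ/∂q at (7.59375, -2.84375) = 0.3125

0.3125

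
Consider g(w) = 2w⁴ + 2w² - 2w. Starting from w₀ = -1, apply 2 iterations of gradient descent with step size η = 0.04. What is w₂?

-0.26234112

g′(w) = 8w³ + 4w - 2
w₁ = -1 − 0.04·(-14) = -0.44
w₂ = -0.44 − 0.04·(-4.441472) = -0.26234112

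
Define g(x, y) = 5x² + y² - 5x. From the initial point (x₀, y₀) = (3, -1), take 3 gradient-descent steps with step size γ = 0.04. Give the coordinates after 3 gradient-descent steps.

(1.04, -0.778688)

∇g = (10x - 5, 2y)
Step 1: at (3, -1), ∇g = (25, -2) → (3, -1) − 0.04·(25, -2) = (2, -0.92)
Step 2: at (2, -0.92), ∇g = (15, -1.84) → (2, -0.92) − 0.04·(15, -1.84) = (1.4, -0.8464)
Step 3: at (1.4, -0.8464), ∇g = (9, -1.6928) → (1.4, -0.8464) − 0.04·(9, -1.6928) = (1.04, -0.778688)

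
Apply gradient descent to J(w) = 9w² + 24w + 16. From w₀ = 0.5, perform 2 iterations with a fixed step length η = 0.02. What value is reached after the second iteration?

J′(w) = 18w + 24
Step 1: J′(0.5) = 33; w₁ = 0.5 − 0.02·33 = -0.16
Step 2: J′(-0.16) = 21.12; w₂ = -0.16 − 0.02·21.12 = -0.5824

-0.5824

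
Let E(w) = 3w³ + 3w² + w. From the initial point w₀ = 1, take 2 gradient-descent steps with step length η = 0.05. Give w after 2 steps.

0.072

E′(w) = 9w² + 6w + 1
w₁ = 1 − 0.05·16 = 0.2
w₂ = 0.2 − 0.05·2.56 = 0.072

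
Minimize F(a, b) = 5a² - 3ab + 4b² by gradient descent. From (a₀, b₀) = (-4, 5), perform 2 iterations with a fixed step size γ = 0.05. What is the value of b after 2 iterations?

∇F = (10a - 3b, -3a + 8b)
(a₁, b₁) = (-4, 5) − 0.05·(-55, 52) = (-1.25, 2.4)
(a₂, b₂) = (-1.25, 2.4) − 0.05·(-19.7, 22.95) = (-0.265, 1.2525)
b = 1.2525

1.2525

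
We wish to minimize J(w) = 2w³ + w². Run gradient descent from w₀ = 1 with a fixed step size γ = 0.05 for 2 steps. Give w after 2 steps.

J′(w) = 6w² + 2w
Step 1: J′(1) = 8; w₁ = 1 − 0.05·8 = 0.6
Step 2: J′(0.6) = 3.36; w₂ = 0.6 − 0.05·3.36 = 0.432

0.432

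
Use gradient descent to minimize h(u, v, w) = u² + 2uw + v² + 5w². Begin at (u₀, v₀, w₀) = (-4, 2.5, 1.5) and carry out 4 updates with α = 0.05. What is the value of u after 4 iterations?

∇h = (2u + 2w, 2v, 2u + 10w)
Step 1: at (-4, 2.5, 1.5), ∇h = (-5, 5, 7) → (-4, 2.5, 1.5) − 0.05·(-5, 5, 7) = (-3.75, 2.25, 1.15)
Step 2: at (-3.75, 2.25, 1.15), ∇h = (-5.2, 4.5, 4) → (-3.75, 2.25, 1.15) − 0.05·(-5.2, 4.5, 4) = (-3.49, 2.025, 0.95)
Step 3: at (-3.49, 2.025, 0.95), ∇h = (-5.08, 4.05, 2.52) → (-3.49, 2.025, 0.95) − 0.05·(-5.08, 4.05, 2.52) = (-3.236, 1.8225, 0.824)
Step 4: at (-3.236, 1.8225, 0.824), ∇h = (-4.824, 3.645, 1.768) → (-3.236, 1.8225, 0.824) − 0.05·(-4.824, 3.645, 1.768) = (-2.9948, 1.64025, 0.7356)
u = -2.9948

-2.9948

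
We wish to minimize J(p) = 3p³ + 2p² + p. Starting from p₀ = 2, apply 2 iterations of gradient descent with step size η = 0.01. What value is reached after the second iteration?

J′(p) = 9p² + 4p + 1
p₁ = 2 − 0.01·45 = 1.55
p₂ = 1.55 − 0.01·28.8225 = 1.261775

1.261775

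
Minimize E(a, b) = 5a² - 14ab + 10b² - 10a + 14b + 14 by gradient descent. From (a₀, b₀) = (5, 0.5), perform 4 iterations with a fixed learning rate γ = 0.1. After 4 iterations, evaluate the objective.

13025.97503552

∇E = (10a - 14b - 10, -14a + 20b + 14)
(a₁, b₁) = (5, 0.5) − 0.1·(33, -46) = (1.7, 5.1)
(a₂, b₂) = (1.7, 5.1) − 0.1·(-64.4, 92.2) = (8.14, -4.12)
(a₃, b₃) = (8.14, -4.12) − 0.1·(129.08, -182.36) = (-4.768, 14.116)
(a₄, b₄) = (-4.768, 14.116) − 0.1·(-255.304, 363.072) = (20.7624, -22.1912)
E(20.7624, -22.1912) = 13025.97503552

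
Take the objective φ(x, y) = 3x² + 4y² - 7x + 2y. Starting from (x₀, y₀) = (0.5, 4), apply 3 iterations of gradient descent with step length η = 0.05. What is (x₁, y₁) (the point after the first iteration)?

∇φ = (6x - 7, 8y + 2)
(x₁, y₁) = (0.5, 4) − 0.05·(-4, 34) = (0.7, 2.3)

(0.7, 2.3)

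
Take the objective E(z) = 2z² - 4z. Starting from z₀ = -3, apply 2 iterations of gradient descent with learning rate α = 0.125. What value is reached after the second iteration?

E′(z) = 4z - 4
z₁ = -3 − 0.125·(-16) = -1
z₂ = -1 − 0.125·(-8) = 0

0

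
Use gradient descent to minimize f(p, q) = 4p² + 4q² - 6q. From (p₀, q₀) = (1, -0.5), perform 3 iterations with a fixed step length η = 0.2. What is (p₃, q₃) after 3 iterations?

∇f = (8p, 8q - 6)
(p₁, q₁) = (1, -0.5) − 0.2·(8, -10) = (-0.6, 1.5)
(p₂, q₂) = (-0.6, 1.5) − 0.2·(-4.8, 6) = (0.36, 0.3)
(p₃, q₃) = (0.36, 0.3) − 0.2·(2.88, -3.6) = (-0.216, 1.02)

(-0.216, 1.02)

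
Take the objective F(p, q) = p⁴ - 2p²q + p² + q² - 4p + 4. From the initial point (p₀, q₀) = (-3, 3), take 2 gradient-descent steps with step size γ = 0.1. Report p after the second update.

-42.9472

∇F = (4p³ - 4pq + 2p - 4, -2p² + 2q)
Step 1: at (-3, 3), ∇F = (-82, -12) → (-3, 3) − 0.1·(-82, -12) = (5.2, 4.2)
Step 2: at (5.2, 4.2), ∇F = (481.472, -45.68) → (5.2, 4.2) − 0.1·(481.472, -45.68) = (-42.9472, 8.768)
p = -42.9472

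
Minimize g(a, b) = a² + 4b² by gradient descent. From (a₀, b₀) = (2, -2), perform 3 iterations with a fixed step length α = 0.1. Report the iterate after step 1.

(1.6, -0.4)

∇g = (2a, 8b)
Step 1: at (2, -2), ∇g = (4, -16) → (2, -2) − 0.1·(4, -16) = (1.6, -0.4)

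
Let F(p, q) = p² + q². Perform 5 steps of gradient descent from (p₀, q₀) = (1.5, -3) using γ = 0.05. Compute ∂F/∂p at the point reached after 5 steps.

1.77147

∇F = (2p, 2q)
Step 1: at (1.5, -3), ∇F = (3, -6) → (1.5, -3) − 0.05·(3, -6) = (1.35, -2.7)
Step 2: at (1.35, -2.7), ∇F = (2.7, -5.4) → (1.35, -2.7) − 0.05·(2.7, -5.4) = (1.215, -2.43)
Step 3: at (1.215, -2.43), ∇F = (2.43, -4.86) → (1.215, -2.43) − 0.05·(2.43, -4.86) = (1.0935, -2.187)
Step 4: at (1.0935, -2.187), ∇F = (2.187, -4.374) → (1.0935, -2.187) − 0.05·(2.187, -4.374) = (0.98415, -1.9683)
Step 5: at (0.98415, -1.9683), ∇F = (1.9683, -3.9366) → (0.98415, -1.9683) − 0.05·(1.9683, -3.9366) = (0.885735, -1.77147)
∂F/∂p at (0.885735, -1.77147) = 1.77147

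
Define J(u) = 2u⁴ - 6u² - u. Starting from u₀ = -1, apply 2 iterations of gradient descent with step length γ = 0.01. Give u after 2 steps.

J′(u) = 8u³ - 12u - 1
Step 1: J′(-1) = 3; u₁ = -1 − 0.01·3 = -1.03
Step 2: J′(-1.03) = 2.618184; u₂ = -1.03 − 0.01·2.618184 = -1.05618184

-1.05618184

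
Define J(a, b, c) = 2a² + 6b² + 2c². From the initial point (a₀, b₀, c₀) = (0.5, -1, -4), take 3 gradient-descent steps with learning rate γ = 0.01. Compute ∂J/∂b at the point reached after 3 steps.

∇J = (4a, 12b, 4c)
(a₁, b₁, c₁) = (0.5, -1, -4) − 0.01·(2, -12, -16) = (0.48, -0.88, -3.84)
(a₂, b₂, c₂) = (0.48, -0.88, -3.84) − 0.01·(1.92, -10.56, -15.36) = (0.4608, -0.7744, -3.6864)
(a₃, b₃, c₃) = (0.4608, -0.7744, -3.6864) − 0.01·(1.8432, -9.2928, -14.7456) = (0.442368, -0.681472, -3.538944)
∂J/∂b at (0.442368, -0.681472, -3.538944) = -8.177664

-8.177664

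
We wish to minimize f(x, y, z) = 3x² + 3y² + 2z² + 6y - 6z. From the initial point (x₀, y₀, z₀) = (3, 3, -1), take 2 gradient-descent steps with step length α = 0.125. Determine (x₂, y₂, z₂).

(0.1875, -0.75, 0.875)

∇f = (6x, 6y + 6, 4z - 6)
(x₁, y₁, z₁) = (3, 3, -1) − 0.125·(18, 24, -10) = (0.75, 0, 0.25)
(x₂, y₂, z₂) = (0.75, 0, 0.25) − 0.125·(4.5, 6, -5) = (0.1875, -0.75, 0.875)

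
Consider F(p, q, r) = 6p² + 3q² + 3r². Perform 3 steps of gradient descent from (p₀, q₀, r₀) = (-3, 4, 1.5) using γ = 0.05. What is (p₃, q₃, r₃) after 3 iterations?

(-0.192, 1.372, 0.5145)

∇F = (12p, 6q, 6r)
Step 1: at (-3, 4, 1.5), ∇F = (-36, 24, 9) → (-3, 4, 1.5) − 0.05·(-36, 24, 9) = (-1.2, 2.8, 1.05)
Step 2: at (-1.2, 2.8, 1.05), ∇F = (-14.4, 16.8, 6.3) → (-1.2, 2.8, 1.05) − 0.05·(-14.4, 16.8, 6.3) = (-0.48, 1.96, 0.735)
Step 3: at (-0.48, 1.96, 0.735), ∇F = (-5.76, 11.76, 4.41) → (-0.48, 1.96, 0.735) − 0.05·(-5.76, 11.76, 4.41) = (-0.192, 1.372, 0.5145)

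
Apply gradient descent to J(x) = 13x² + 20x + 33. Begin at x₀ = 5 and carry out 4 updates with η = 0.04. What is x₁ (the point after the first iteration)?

J′(x) = 26x + 20
x₁ = 5 − 0.04·150 = -1

-1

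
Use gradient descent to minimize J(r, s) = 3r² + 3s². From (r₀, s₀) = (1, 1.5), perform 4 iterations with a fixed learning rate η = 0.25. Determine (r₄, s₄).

∇J = (6r, 6s)
Step 1: at (1, 1.5), ∇J = (6, 9) → (1, 1.5) − 0.25·(6, 9) = (-0.5, -0.75)
Step 2: at (-0.5, -0.75), ∇J = (-3, -4.5) → (-0.5, -0.75) − 0.25·(-3, -4.5) = (0.25, 0.375)
Step 3: at (0.25, 0.375), ∇J = (1.5, 2.25) → (0.25, 0.375) − 0.25·(1.5, 2.25) = (-0.125, -0.1875)
Step 4: at (-0.125, -0.1875), ∇J = (-0.75, -1.125) → (-0.125, -0.1875) − 0.25·(-0.75, -1.125) = (0.0625, 0.09375)

(0.0625, 0.09375)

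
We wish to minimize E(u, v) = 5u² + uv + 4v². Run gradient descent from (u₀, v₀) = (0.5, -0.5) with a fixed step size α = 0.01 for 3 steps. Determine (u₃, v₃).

∇E = (10u + v, u + 8v)
(u₁, v₁) = (0.5, -0.5) − 0.01·(4.5, -3.5) = (0.455, -0.465)
(u₂, v₂) = (0.455, -0.465) − 0.01·(4.085, -3.265) = (0.41415, -0.43235)
(u₃, v₃) = (0.41415, -0.43235) − 0.01·(3.70915, -3.04465) = (0.3770585, -0.4019035)

(0.3770585, -0.4019035)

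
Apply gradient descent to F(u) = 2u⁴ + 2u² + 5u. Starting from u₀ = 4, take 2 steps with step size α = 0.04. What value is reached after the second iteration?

F′(u) = 8u³ + 4u + 5
Step 1: F′(4) = 533; u₁ = 4 − 0.04·533 = -17.32
Step 2: F′(-17.32) = -41629.841344; u₂ = -17.32 − 0.04·(-41629.841344) = 1647.87365376

1647.87365376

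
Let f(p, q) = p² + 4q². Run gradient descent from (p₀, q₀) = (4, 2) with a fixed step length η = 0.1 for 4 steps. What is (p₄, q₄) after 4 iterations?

(1.6384, 0.0032)

∇f = (2p, 8q)
Step 1: at (4, 2), ∇f = (8, 16) → (4, 2) − 0.1·(8, 16) = (3.2, 0.4)
Step 2: at (3.2, 0.4), ∇f = (6.4, 3.2) → (3.2, 0.4) − 0.1·(6.4, 3.2) = (2.56, 0.08)
Step 3: at (2.56, 0.08), ∇f = (5.12, 0.64) → (2.56, 0.08) − 0.1·(5.12, 0.64) = (2.048, 0.016)
Step 4: at (2.048, 0.016), ∇f = (4.096, 0.128) → (2.048, 0.016) − 0.1·(4.096, 0.128) = (1.6384, 0.0032)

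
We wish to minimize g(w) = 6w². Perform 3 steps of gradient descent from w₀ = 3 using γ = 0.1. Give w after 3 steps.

-0.024

g′(w) = 12w
Step 1: g′(3) = 36; w₁ = 3 − 0.1·36 = -0.6
Step 2: g′(-0.6) = -7.2; w₂ = -0.6 − 0.1·(-7.2) = 0.12
Step 3: g′(0.12) = 1.44; w₃ = 0.12 − 0.1·1.44 = -0.024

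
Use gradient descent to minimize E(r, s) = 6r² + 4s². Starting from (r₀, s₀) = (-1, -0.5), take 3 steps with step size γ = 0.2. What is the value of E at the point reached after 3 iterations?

45.223872

∇E = (12r, 8s)
Step 1: at (-1, -0.5), ∇E = (-12, -4) → (-1, -0.5) − 0.2·(-12, -4) = (1.4, 0.3)
Step 2: at (1.4, 0.3), ∇E = (16.8, 2.4) → (1.4, 0.3) − 0.2·(16.8, 2.4) = (-1.96, -0.18)
Step 3: at (-1.96, -0.18), ∇E = (-23.52, -1.44) → (-1.96, -0.18) − 0.2·(-23.52, -1.44) = (2.744, 0.108)
E(2.744, 0.108) = 45.223872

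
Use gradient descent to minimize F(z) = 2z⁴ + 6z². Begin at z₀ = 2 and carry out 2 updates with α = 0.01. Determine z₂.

0.87320576

F′(z) = 8z³ + 12z
z₁ = 2 − 0.01·88 = 1.12
z₂ = 1.12 − 0.01·24.679424 = 0.87320576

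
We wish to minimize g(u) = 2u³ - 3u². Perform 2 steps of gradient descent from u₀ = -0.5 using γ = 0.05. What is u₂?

-1.1001875

g′(u) = 6u² - 6u
u₁ = -0.5 − 0.05·4.5 = -0.725
u₂ = -0.725 − 0.05·7.50375 = -1.1001875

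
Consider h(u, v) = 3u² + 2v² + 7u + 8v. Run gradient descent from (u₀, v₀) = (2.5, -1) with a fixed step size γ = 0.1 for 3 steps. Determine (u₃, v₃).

(-0.932, -1.784)

∇h = (6u + 7, 4v + 8)
Step 1: at (2.5, -1), ∇h = (22, 4) → (2.5, -1) − 0.1·(22, 4) = (0.3, -1.4)
Step 2: at (0.3, -1.4), ∇h = (8.8, 2.4) → (0.3, -1.4) − 0.1·(8.8, 2.4) = (-0.58, -1.64)
Step 3: at (-0.58, -1.64), ∇h = (3.52, 1.44) → (-0.58, -1.64) − 0.1·(3.52, 1.44) = (-0.932, -1.784)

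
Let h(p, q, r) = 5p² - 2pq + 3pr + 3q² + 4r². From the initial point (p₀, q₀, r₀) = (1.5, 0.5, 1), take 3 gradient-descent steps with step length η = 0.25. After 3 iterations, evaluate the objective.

∇h = (10p - 2q + 3r, -2p + 6q, 3p + 8r)
Step 1: at (1.5, 0.5, 1), ∇h = (17, 0, 12.5) → (1.5, 0.5, 1) − 0.25·(17, 0, 12.5) = (-2.75, 0.5, -2.125)
Step 2: at (-2.75, 0.5, -2.125), ∇h = (-34.875, 8.5, -25.25) → (-2.75, 0.5, -2.125) − 0.25·(-34.875, 8.5, -25.25) = (5.96875, -1.625, 4.1875)
Step 3: at (5.96875, -1.625, 4.1875), ∇h = (75.5, -21.6875, 51.40625) → (5.96875, -1.625, 4.1875) − 0.25·(75.5, -21.6875, 51.40625) = (-12.90625, 3.796875, -8.6640625)
h(-12.90625, 3.796875, -8.6640625) = 1609.837646484375

1609.837646484375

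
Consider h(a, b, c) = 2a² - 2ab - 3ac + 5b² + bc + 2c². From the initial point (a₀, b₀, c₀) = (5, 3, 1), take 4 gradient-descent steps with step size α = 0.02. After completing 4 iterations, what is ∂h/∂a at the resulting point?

8.73150464

∇h = (4a - 2b - 3c, -2a + 10b + c, -3a + b + 4c)
Step 1: at (5, 3, 1), ∇h = (11, 21, -8) → (5, 3, 1) − 0.02·(11, 21, -8) = (4.78, 2.58, 1.16)
Step 2: at (4.78, 2.58, 1.16), ∇h = (10.48, 17.4, -7.12) → (4.78, 2.58, 1.16) − 0.02·(10.48, 17.4, -7.12) = (4.5704, 2.232, 1.3024)
Step 3: at (4.5704, 2.232, 1.3024), ∇h = (9.9104, 14.4816, -6.2696) → (4.5704, 2.232, 1.3024) − 0.02·(9.9104, 14.4816, -6.2696) = (4.372192, 1.942368, 1.427792)
Step 4: at (4.372192, 1.942368, 1.427792), ∇h = (9.320656, 12.107088, -5.46304) → (4.372192, 1.942368, 1.427792) − 0.02·(9.320656, 12.107088, -5.46304) = (4.18577888, 1.70022624, 1.5370528)
∂h/∂a at (4.18577888, 1.70022624, 1.5370528) = 8.73150464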